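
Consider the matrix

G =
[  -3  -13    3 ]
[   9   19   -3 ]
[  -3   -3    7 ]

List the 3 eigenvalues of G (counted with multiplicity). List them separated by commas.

Compute the characteristic polynomial p(lambda) = det(lambda·I - G).
Cofactor expansion gives p(lambda) = lambda^3 - 23·lambda^2 + 172·lambda - 420.
Rational-root test: lambda = 10 gives p(10) = 0.
Factor out (lambda - 10): p(lambda) = (lambda - 10)·(lambda^2 - 13·lambda + 42).
The quadratic factors as (lambda - 6)·(lambda - 7).
Eigenvalues: 6, 7, 10.

6, 7, 10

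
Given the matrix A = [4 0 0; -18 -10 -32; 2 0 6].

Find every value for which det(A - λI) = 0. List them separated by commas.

The characteristic polynomial is p(λ) = det(λI - A).
Expanding the 3×3 determinant: p(λ) = λ^3 - 76λ + 240.
Rational-root test: λ = 6 gives p(6) = 0.
Factor out (λ - 6): p(λ) = (λ - 6)·(λ^2 + 6λ - 40).
The quadratic factors as (λ + 10)·(λ - 4).
Eigenvalues: -10, 4, 6.

-10, 4, 6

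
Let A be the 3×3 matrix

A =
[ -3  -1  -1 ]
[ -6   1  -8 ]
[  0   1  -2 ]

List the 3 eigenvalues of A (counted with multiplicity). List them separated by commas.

The characteristic polynomial is p(μ) = det(μI - A).
Expanding the 3×3 determinant: p(μ) = μ^3 + 4μ^2 + 3μ.
Try μ = -1: p(-1) = 0, so -1 is a root.
Factor out (μ + 1): p(μ) = (μ + 1)·(μ^2 + 3μ).
The quadratic factors as (μ + 3)·μ.
Eigenvalues: -3, -1, 0.

-3, -1, 0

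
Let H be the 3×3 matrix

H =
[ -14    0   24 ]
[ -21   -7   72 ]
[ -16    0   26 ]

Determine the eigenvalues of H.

-7, 2, 10

The characteristic polynomial is p(λ) = det(λI - H).
Expanding along the first row, p(λ) = λ^3 - 5λ^2 - 64λ + 140.
Since p(2) = 0, λ = 2 is a root.
Dividing by (λ - 2) leaves λ^2 - 3λ - 70.
The quadratic factors as (λ + 7)·(λ - 10).
Eigenvalues: -7, 2, 10.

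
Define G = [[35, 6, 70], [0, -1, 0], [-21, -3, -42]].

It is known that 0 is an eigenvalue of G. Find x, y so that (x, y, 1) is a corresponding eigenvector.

-2, 0

We need (G)v = 0.
G = [[35, 6, 70], [0, -1, 0], [-21, -3, -42]].
Row 1: (35)·x + (6)·y + (70)·1 = 0
Row 2: (0)·x + (-1)·y + (0)·1 = 0
Row 3: (-21)·x + (-3)·y + (-42)·1 = 0
Solving gives x = -2, y = 0.
Check: G·(-2, 0, 1) = (0, 0, 0) = 0·(-2, 0, 1).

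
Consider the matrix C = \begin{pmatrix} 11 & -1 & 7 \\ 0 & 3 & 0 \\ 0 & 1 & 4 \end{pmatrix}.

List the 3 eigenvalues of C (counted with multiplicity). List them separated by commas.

3, 4, 11

The characteristic polynomial is p(λ) = det(λI - C).
Cofactor expansion gives p(λ) = λ^3 - 18λ^2 + 89λ - 132.
Rational-root test: λ = 4 gives p(4) = 0.
Dividing by (λ - 4) leaves λ^2 - 14λ + 33.
The quadratic factors as (λ - 3)·(λ - 11).
Eigenvalues: 3, 4, 11.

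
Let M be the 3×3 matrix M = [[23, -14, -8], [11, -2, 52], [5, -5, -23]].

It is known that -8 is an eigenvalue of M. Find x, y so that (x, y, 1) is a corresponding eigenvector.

-2, -5

We need (M + 8I)v = 0.
M + 8I = [[31, -14, -8], [11, 6, 52], [5, -5, -15]].
Row 1: (31)·x + (-14)·y + (-8)·1 = 0
Row 2: (11)·x + (6)·y + (52)·1 = 0
Row 3: (5)·x + (-5)·y + (-15)·1 = 0
Solving gives x = -2, y = -5.
Check: M·(-2, -5, 1) = (16, 40, -8) = -8·(-2, -5, 1).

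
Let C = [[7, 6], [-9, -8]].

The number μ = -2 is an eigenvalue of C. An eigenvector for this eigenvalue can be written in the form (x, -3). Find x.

2

We need (C + 2I)v = 0.
C + 2I = [[9, 6], [-9, -6]].
Row 1: (9)·x + (6)·-3 = 0
Row 2: (-9)·x + (-6)·-3 = 0
Solving gives x = 2.
Check: C·(2, -3) = (-4, 6) = -2·(2, -3).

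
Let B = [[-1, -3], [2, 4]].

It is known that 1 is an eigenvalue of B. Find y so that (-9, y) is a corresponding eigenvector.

We need (B - 1I)v = 0.
B - 1I = [[-2, -3], [2, 3]].
Row 1: (-2)·-9 + (-3)·y = 0
Row 2: (2)·-9 + (3)·y = 0
Solving gives y = 6.
Check: B·(-9, 6) = (-9, 6) = 1·(-9, 6).

6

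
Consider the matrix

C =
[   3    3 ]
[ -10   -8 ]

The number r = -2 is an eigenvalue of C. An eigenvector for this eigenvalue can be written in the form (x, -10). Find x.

We need (C + 2I)v = 0.
C + 2I = [[5, 3], [-10, -6]].
Row 1: (5)·x + (3)·-10 = 0
Row 2: (-10)·x + (-6)·-10 = 0
Solving gives x = 6.
Check: C·(6, -10) = (-12, 20) = -2·(6, -10).

6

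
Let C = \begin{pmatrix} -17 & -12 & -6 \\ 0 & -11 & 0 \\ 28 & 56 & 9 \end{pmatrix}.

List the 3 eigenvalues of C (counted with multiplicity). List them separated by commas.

Compute the characteristic polynomial p(μ) = det(μI - C).
Cofactor expansion gives p(μ) = μ^3 + 19μ^2 + 103μ + 165.
Rational-root test: μ = -5 gives p(-5) = 0.
Factor out (μ + 5): p(μ) = (μ + 5)·(μ^2 + 14μ + 33).
The quadratic factors as (μ + 11)·(μ + 3).
Eigenvalues: -11, -5, -3.

-11, -5, -3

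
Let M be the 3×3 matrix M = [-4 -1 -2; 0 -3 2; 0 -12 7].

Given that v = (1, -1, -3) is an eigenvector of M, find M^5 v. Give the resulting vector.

(243, -243, -729)

First find the eigenvalue: Mv = (3, -3, -9) = 3·(1, -1, -3), so λ = 3.
Then M^5 v = λ^5·v = 3^5·(1, -1, -3) = 243·(1, -1, -3) = (243, -243, -729).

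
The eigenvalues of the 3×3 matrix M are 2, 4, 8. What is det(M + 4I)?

576

If M has eigenvalues 2, 4, 8, then M + 4I has eigenvalues 6, 8, 12.
det(M + 4I) = (6) · (8) · (12) = 576.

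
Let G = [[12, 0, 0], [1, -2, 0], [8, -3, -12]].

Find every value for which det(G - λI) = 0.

-12, -2, 12

G is lower triangular, so its eigenvalues are the diagonal entries.
Diagonal: 12, -2, -12.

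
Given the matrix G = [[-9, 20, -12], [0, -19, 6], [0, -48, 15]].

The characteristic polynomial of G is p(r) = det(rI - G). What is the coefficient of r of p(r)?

39

p(r) = r^3 + 13r^2 + 39r + 27.
The coefficient of r is 39.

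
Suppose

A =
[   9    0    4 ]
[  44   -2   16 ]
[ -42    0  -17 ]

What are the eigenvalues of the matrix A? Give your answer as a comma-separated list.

Set up det(sI - A) = 0.
Expanding the 3×3 determinant: p(s) = s^3 + 10s^2 + 31s + 30.
Try s = -2: p(-2) = 0, so -2 is a root.
Dividing by (s + 2) leaves s^2 + 8s + 15.
The quadratic factors as (s + 5)·(s + 3).
Eigenvalues: -5, -3, -2.

-5, -3, -2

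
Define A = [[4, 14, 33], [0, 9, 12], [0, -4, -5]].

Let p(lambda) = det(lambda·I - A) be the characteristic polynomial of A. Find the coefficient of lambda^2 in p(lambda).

-8

The coefficient of lambda^2 of det(lambda·I - A) is −trace(A).
trace(A) = (4) + (9) + (-5) = 8, so the coefficient is -8.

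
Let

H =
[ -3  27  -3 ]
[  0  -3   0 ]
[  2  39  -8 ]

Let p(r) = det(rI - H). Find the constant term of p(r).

p(r) = r^3 + 14r^2 + 63r + 90.
The constant term is 90.

90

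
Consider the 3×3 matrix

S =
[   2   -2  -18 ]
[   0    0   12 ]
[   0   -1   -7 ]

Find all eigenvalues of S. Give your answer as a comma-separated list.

-4, -3, 2

The characteristic polynomial is p(lambda) = det(lambda·I - S).
Cofactor expansion gives p(lambda) = lambda^3 + 5·lambda^2 - 2·lambda - 24.
Rational-root test: lambda = 2 gives p(2) = 0.
Factor out (lambda - 2): p(lambda) = (lambda - 2)·(lambda^2 + 7·lambda + 12).
The quadratic factors as (lambda + 4)·(lambda + 3).
Eigenvalues: -4, -3, 2.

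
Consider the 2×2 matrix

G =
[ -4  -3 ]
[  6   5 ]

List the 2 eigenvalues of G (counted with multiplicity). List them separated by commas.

-1, 2

det(G - λI) = (-4 - λ)(5 - λ) - (-3)·(6) = λ^2 - λ - 2.
This factors as (λ + 1)·(λ - 2) = 0.
Eigenvalues: -1, 2.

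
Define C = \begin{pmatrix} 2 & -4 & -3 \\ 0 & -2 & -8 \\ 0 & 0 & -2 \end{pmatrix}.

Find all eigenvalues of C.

C is upper triangular, so its eigenvalues are the diagonal entries.
Diagonal: 2, -2, -2.

-2, -2, 2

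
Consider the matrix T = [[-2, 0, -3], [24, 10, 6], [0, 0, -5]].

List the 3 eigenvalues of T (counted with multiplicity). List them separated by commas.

The characteristic polynomial is p(t) = det(tI - T).
Cofactor expansion gives p(t) = t^3 - 3t^2 - 60t - 100.
Since p(10) = 0, t = 10 is a root.
Factor out (t - 10): p(t) = (t - 10)·(t^2 + 7t + 10).
The quadratic factors as (t + 5)·(t + 2).
Eigenvalues: -5, -2, 10.

-5, -2, 10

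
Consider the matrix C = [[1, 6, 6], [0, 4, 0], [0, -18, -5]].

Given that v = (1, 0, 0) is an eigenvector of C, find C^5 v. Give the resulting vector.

(1, 0, 0)

First find the eigenvalue: Cv = (1, 0, 0) = 1·(1, 0, 0), so λ = 1.
Then C^5 v = λ^5·v = 1^5·(1, 0, 0) = 1·(1, 0, 0) = (1, 0, 0).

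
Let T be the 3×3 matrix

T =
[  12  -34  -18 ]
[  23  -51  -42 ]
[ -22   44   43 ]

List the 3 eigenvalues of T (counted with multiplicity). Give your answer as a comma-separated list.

-5, -1, 10

Set up det(tI - T) = 0.
Expanding the 3×3 determinant: p(t) = t^3 - 4t^2 - 55t - 50.
Rational-root test: t = -1 gives p(-1) = 0.
Factor out (t + 1): p(t) = (t + 1)·(t^2 - 5t - 50).
The quadratic factors as (t + 5)·(t - 10).
Eigenvalues: -5, -1, 10.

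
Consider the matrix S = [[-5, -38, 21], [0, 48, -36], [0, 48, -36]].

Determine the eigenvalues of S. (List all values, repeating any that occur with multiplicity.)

-5, 0, 12

The characteristic polynomial is p(r) = det(rI - S).
Expanding along the first row, p(r) = r^3 - 7r^2 - 60r.
Try r = 0: p(0) = 0, so 0 is a root.
Factor out r: p(r) = r·(r^2 - 7r - 60).
The quadratic factors as (r + 5)·(r - 12).
Eigenvalues: -5, 0, 12.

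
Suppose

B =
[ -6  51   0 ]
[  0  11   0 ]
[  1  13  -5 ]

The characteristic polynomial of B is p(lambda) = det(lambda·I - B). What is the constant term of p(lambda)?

p(lambda) = lambda^3 - 91·lambda - 330.
The constant term is -330.

-330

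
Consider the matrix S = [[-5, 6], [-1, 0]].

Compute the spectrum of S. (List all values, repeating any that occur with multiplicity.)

det(S - sI) = (-5 - s)(0 - s) - (6)·(-1) = s^2 + 5s + 6.
This factors as (s + 3)·(s + 2) = 0.
Eigenvalues: -3, -2.

-3, -2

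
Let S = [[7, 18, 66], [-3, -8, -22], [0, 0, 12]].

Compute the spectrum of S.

-2, 1, 12

Compute the characteristic polynomial p(r) = det(rI - S).
Cofactor expansion gives p(r) = r^3 - 11r^2 - 14r + 24.
Rational-root test: r = -2 gives p(-2) = 0.
Dividing by (r + 2) leaves r^2 - 13r + 12.
The quadratic factors as (r - 1)·(r - 12).
Eigenvalues: -2, 1, 12.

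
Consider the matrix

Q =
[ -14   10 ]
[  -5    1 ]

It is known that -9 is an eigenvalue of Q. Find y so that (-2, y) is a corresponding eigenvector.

-1

We need (Q + 9I)v = 0.
Q + 9I = [[-5, 10], [-5, 10]].
Row 1: (-5)·-2 + (10)·y = 0
Row 2: (-5)·-2 + (10)·y = 0
Solving gives y = -1.
Check: Q·(-2, -1) = (18, 9) = -9·(-2, -1).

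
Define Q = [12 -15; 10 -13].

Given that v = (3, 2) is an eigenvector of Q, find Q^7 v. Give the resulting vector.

(384, 256)

First find the eigenvalue: Qv = (6, 4) = 2·(3, 2), so λ = 2.
Then Q^7 v = λ^7·v = 2^7·(3, 2) = 128·(3, 2) = (384, 256).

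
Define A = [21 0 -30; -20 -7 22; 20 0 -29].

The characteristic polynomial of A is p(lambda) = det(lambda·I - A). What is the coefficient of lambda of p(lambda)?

47

p(lambda) = lambda^3 + 15·lambda^2 + 47·lambda - 63.
The coefficient of lambda is 47.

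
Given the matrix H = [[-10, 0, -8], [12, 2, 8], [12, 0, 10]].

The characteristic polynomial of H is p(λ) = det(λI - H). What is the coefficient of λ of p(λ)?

p(λ) = λ^3 - 2λ^2 - 4λ + 8.
The coefficient of λ is -4.

-4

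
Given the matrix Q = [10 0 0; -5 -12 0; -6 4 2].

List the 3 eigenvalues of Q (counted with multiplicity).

-12, 2, 10

Q is lower triangular, so its eigenvalues are the diagonal entries.
Diagonal: 10, -12, 2.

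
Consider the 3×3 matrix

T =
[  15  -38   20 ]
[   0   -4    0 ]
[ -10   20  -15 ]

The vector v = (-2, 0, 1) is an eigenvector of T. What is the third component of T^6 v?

First find the eigenvalue: Tv = (-10, 0, 5) = 5·(-2, 0, 1), so λ = 5.
Then T^6 v = λ^6·v = 5^6·(-2, 0, 1) = 15625·(-2, 0, 1) = (-31250, 0, 15625).

15625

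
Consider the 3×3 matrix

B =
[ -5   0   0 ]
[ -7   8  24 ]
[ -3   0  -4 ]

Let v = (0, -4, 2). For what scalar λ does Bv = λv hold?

Compute Bv: B·(0, -4, 2) = (0, 16, -8).
Since Bv = λv, compare component 2: 16 = λ·-4, so λ = -4.

-4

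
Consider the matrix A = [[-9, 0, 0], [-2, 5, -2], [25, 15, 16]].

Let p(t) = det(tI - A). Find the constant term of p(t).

990

p(t) = t^3 - 12t^2 - 79t + 990.
The constant term is 990.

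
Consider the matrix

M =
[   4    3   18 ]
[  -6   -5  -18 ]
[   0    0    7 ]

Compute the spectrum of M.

Compute the characteristic polynomial p(t) = det(tI - M).
Expanding along the first row, p(t) = t^3 - 6t^2 - 9t + 14.
Since p(7) = 0, t = 7 is a root.
Dividing by (t - 7) leaves t^2 + t - 2.
The quadratic factors as (t + 2)·(t - 1).
Eigenvalues: -2, 1, 7.

-2, 1, 7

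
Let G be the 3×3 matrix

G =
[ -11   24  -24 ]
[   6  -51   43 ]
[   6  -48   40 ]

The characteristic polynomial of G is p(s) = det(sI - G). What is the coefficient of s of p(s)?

145

p(s) = s^3 + 22s^2 + 145s + 264.
The coefficient of s is 145.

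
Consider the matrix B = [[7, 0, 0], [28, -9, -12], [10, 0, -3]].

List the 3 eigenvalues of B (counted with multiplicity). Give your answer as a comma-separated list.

-9, -3, 7

Compute the characteristic polynomial p(t) = det(tI - B).
Expanding the 3×3 determinant: p(t) = t^3 + 5t^2 - 57t - 189.
Since p(-3) = 0, t = -3 is a root.
Dividing by (t + 3) leaves t^2 + 2t - 63.
The quadratic factors as (t + 9)·(t - 7).
Eigenvalues: -9, -3, 7.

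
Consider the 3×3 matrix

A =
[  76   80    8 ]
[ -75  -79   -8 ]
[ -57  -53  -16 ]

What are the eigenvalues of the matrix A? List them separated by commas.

-12, -8, 1

The characteristic polynomial is p(r) = det(rI - A).
Expanding along the first row, p(r) = r^3 + 19r^2 + 76r - 96.
Since p(-8) = 0, r = -8 is a root.
Factor out (r + 8): p(r) = (r + 8)·(r^2 + 11r - 12).
The quadratic factors as (r + 12)·(r - 1).
Eigenvalues: -12, -8, 1.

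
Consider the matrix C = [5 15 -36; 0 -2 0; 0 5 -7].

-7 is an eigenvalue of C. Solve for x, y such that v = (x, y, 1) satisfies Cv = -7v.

We need (C + 7I)v = 0.
C + 7I = [[12, 15, -36], [0, 5, 0], [0, 5, 0]].
Row 1: (12)·x + (15)·y + (-36)·1 = 0
Row 2: (0)·x + (5)·y + (0)·1 = 0
Row 3: (0)·x + (5)·y + (0)·1 = 0
Solving gives x = 3, y = 0.
Check: C·(3, 0, 1) = (-21, 0, -7) = -7·(3, 0, 1).

3, 0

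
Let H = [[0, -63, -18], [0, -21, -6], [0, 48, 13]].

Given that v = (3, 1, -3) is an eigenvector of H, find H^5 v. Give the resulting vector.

(-729, -243, 729)

First find the eigenvalue: Hv = (-9, -3, 9) = -3·(3, 1, -3), so λ = -3.
Then H^5 v = λ^5·v = (-3)^5·(3, 1, -3) = -243·(3, 1, -3) = (-729, -243, 729).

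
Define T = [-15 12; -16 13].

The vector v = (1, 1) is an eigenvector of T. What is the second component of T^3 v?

-27

First find the eigenvalue: Tv = (-3, -3) = -3·(1, 1), so λ = -3.
Then T^3 v = λ^3·v = (-3)^3·(1, 1) = -27·(1, 1) = (-27, -27).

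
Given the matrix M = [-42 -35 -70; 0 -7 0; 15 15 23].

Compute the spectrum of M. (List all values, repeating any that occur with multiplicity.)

Compute the characteristic polynomial p(t) = det(tI - M).
Cofactor expansion gives p(t) = t^3 + 26t^2 + 217t + 588.
Since p(-12) = 0, t = -12 is a root.
Dividing by (t + 12) leaves t^2 + 14t + 49.
The quadratic factor is (t + 7)^2.
Eigenvalues: -12, -7, -7.

-12, -7, -7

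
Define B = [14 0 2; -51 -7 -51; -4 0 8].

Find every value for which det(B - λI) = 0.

-7, 10, 12

Set up det(μI - B) = 0.
Cofactor expansion gives p(μ) = μ^3 - 15μ^2 - 34μ + 840.
Rational-root test: μ = 12 gives p(12) = 0.
Dividing by (μ - 12) leaves μ^2 - 3μ - 70.
The quadratic factors as (μ + 7)·(μ - 10).
Eigenvalues: -7, 10, 12.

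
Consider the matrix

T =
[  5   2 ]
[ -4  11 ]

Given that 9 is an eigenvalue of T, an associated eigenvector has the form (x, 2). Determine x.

1

We need (T - 9I)v = 0.
T - 9I = [[-4, 2], [-4, 2]].
Row 1: (-4)·x + (2)·2 = 0
Row 2: (-4)·x + (2)·2 = 0
Solving gives x = 1.
Check: T·(1, 2) = (9, 18) = 9·(1, 2).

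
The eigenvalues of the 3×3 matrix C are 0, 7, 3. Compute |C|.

0

det(C) is the product of the eigenvalues: (0) · (7) · (3) = 0.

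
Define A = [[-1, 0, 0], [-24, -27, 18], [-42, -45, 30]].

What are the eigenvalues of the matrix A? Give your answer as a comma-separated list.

-1, 0, 3

Compute the characteristic polynomial p(μ) = det(μI - A).
Cofactor expansion gives p(μ) = μ^3 - 2μ^2 - 3μ.
Try μ = 0: p(0) = 0, so 0 is a root.
Factor out μ: p(μ) = μ·(μ^2 - 2μ - 3).
The quadratic factors as (μ + 1)·(μ - 3).
Eigenvalues: -1, 0, 3.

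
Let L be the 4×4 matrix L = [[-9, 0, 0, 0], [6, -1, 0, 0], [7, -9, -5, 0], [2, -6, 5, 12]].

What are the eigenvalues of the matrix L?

L is lower triangular, so its eigenvalues are the diagonal entries.
Diagonal: -9, -1, -5, 12.

-9, -5, -1, 12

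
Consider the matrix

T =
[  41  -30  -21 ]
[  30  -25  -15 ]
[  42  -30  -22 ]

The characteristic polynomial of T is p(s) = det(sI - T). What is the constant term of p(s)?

p(s) = s^3 + 6s^2 - 45s - 50.
The constant term is -50.

-50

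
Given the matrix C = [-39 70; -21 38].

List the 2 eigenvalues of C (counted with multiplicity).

-4, 3

det(C - sI) = (-39 - s)(38 - s) - (70)·(-21) = s^2 + s - 12.
This factors as (s + 4)·(s - 3) = 0.
Eigenvalues: -4, 3.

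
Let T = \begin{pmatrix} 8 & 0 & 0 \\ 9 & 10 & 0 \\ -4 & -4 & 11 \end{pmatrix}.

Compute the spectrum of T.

8, 10, 11

T is lower triangular, so its eigenvalues are the diagonal entries.
Diagonal: 8, 10, 11.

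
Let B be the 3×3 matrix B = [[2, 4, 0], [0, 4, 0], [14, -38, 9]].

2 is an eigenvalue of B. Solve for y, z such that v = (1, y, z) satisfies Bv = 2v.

0, -2

We need (B - 2I)v = 0.
B - 2I = [[0, 4, 0], [0, 2, 0], [14, -38, 7]].
Row 1: (0)·1 + (4)·y + (0)·z = 0
Row 2: (0)·1 + (2)·y + (0)·z = 0
Row 3: (14)·1 + (-38)·y + (7)·z = 0
Solving gives y = 0, z = -2.
Check: B·(1, 0, -2) = (2, 0, -4) = 2·(1, 0, -2).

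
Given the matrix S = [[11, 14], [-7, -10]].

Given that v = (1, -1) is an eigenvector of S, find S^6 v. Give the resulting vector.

First find the eigenvalue: Sv = (-3, 3) = -3·(1, -1), so λ = -3.
Then S^6 v = λ^6·v = (-3)^6·(1, -1) = 729·(1, -1) = (729, -729).

(729, -729)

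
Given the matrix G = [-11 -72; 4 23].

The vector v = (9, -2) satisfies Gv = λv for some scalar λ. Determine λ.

5

Compute Gv: G·(9, -2) = (45, -10).
Since Gv = λv, compare component 1: 45 = λ·9, so λ = 5.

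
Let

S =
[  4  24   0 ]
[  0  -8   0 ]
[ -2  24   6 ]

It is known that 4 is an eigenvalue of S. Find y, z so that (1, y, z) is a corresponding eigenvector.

We need (S - 4I)v = 0.
S - 4I = [[0, 24, 0], [0, -12, 0], [-2, 24, 2]].
Row 1: (0)·1 + (24)·y + (0)·z = 0
Row 2: (0)·1 + (-12)·y + (0)·z = 0
Row 3: (-2)·1 + (24)·y + (2)·z = 0
Solving gives y = 0, z = 1.
Check: S·(1, 0, 1) = (4, 0, 4) = 4·(1, 0, 1).

0, 1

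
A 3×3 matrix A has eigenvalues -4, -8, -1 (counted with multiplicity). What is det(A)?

-32

det(A) is the product of the eigenvalues: (-4) · (-8) · (-1) = -32.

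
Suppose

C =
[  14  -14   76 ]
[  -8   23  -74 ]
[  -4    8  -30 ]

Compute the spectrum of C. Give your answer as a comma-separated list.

-2, 2, 7

Compute the characteristic polynomial p(λ) = det(λI - C).
Cofactor expansion gives p(λ) = λ^3 - 7λ^2 - 4λ + 28.
Rational-root test: λ = -2 gives p(-2) = 0.
Dividing by (λ + 2) leaves λ^2 - 9λ + 14.
The quadratic factors as (λ - 2)·(λ - 7).
Eigenvalues: -2, 2, 7.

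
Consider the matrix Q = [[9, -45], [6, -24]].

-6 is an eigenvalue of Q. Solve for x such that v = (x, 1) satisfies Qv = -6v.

3

We need (Q + 6I)v = 0.
Q + 6I = [[15, -45], [6, -18]].
Row 1: (15)·x + (-45)·1 = 0
Row 2: (6)·x + (-18)·1 = 0
Solving gives x = 3.
Check: Q·(3, 1) = (-18, -6) = -6·(3, 1).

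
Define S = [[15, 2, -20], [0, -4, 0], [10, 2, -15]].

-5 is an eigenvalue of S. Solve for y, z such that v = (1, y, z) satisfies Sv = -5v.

We need (S + 5I)v = 0.
S + 5I = [[20, 2, -20], [0, 1, 0], [10, 2, -10]].
Row 1: (20)·1 + (2)·y + (-20)·z = 0
Row 2: (0)·1 + (1)·y + (0)·z = 0
Row 3: (10)·1 + (2)·y + (-10)·z = 0
Solving gives y = 0, z = 1.
Check: S·(1, 0, 1) = (-5, 0, -5) = -5·(1, 0, 1).

0, 1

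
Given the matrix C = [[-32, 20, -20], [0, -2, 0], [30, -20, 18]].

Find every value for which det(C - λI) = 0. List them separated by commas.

The characteristic polynomial is p(t) = det(tI - C).
Expanding the 3×3 determinant: p(t) = t^3 + 16t^2 + 52t + 48.
Rational-root test: t = -2 gives p(-2) = 0.
Factor out (t + 2): p(t) = (t + 2)·(t^2 + 14t + 24).
The quadratic factors as (t + 12)·(t + 2).
Eigenvalues: -12, -2, -2.

-12, -2, -2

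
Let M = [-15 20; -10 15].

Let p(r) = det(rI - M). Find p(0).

-25

p(0) = det(0·I − M) = det(−M) = (−1)^2·det(M).
det(M) = -25, so p(0) = -25.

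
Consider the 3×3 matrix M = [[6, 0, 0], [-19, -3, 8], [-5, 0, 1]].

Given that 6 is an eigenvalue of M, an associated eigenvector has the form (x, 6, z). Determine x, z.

We need (M - 6I)v = 0.
M - 6I = [[0, 0, 0], [-19, -9, 8], [-5, 0, -5]].
Row 1: (0)·x + (0)·6 + (0)·z = 0
Row 2: (-19)·x + (-9)·6 + (8)·z = 0
Row 3: (-5)·x + (0)·6 + (-5)·z = 0
Solving gives x = -2, z = 2.
Check: M·(-2, 6, 2) = (-12, 36, 12) = 6·(-2, 6, 2).

-2, 2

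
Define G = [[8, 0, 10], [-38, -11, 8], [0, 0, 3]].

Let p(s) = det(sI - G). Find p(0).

264

p(0) = det(0·I − G) = det(−G) = (−1)^3·det(G).
det(G) = -264, so p(0) = 264.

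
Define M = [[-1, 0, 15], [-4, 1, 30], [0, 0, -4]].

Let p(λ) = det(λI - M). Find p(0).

p(0) = det(0·I − M) = det(−M) = (−1)^3·det(M).
det(M) = 4, so p(0) = -4.

-4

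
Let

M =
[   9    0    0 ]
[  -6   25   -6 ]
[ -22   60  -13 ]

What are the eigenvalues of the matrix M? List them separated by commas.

5, 7, 9

Compute the characteristic polynomial p(r) = det(rI - M).
Expanding along the first row, p(r) = r^3 - 21r^2 + 143r - 315.
Try r = 7: p(7) = 0, so 7 is a root.
Dividing by (r - 7) leaves r^2 - 14r + 45.
The quadratic factors as (r - 5)·(r - 9).
Eigenvalues: 5, 7, 9.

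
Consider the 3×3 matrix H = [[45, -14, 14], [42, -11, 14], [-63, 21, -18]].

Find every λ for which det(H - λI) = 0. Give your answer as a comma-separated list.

Compute the characteristic polynomial p(μ) = det(μI - H).
Expanding the 3×3 determinant: p(μ) = μ^3 - 16μ^2 + 69μ - 90.
Try μ = 3: p(3) = 0, so 3 is a root.
Dividing by (μ - 3) leaves μ^2 - 13μ + 30.
The quadratic factors as (μ - 3)·(μ - 10).
Eigenvalues: 3, 3, 10.

3, 3, 10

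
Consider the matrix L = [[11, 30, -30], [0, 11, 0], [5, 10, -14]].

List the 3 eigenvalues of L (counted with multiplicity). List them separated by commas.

Set up det(rI - L) = 0.
Expanding the 3×3 determinant: p(r) = r^3 - 8r^2 - 37r + 44.
Try r = -4: p(-4) = 0, so -4 is a root.
Factor out (r + 4): p(r) = (r + 4)·(r^2 - 12r + 11).
The quadratic factors as (r - 1)·(r - 11).
Eigenvalues: -4, 1, 11.

-4, 1, 11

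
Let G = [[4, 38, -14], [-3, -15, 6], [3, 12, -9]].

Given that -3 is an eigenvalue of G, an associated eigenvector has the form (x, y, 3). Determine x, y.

We need (G + 3I)v = 0.
G + 3I = [[7, 38, -14], [-3, -12, 6], [3, 12, -6]].
Row 1: (7)·x + (38)·y + (-14)·3 = 0
Row 2: (-3)·x + (-12)·y + (6)·3 = 0
Row 3: (3)·x + (12)·y + (-6)·3 = 0
Solving gives x = 6, y = 0.
Check: G·(6, 0, 3) = (-18, 0, -9) = -3·(6, 0, 3).

6, 0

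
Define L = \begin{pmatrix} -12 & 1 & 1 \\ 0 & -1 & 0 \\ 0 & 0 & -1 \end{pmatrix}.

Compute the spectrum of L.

L is upper triangular, so its eigenvalues are the diagonal entries.
Diagonal: -12, -1, -1.

-12, -1, -1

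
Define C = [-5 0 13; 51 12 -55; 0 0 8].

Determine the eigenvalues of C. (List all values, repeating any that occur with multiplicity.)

Compute the characteristic polynomial p(s) = det(sI - C).
Cofactor expansion gives p(s) = s^3 - 15s^2 - 4s + 480.
Try s = -5: p(-5) = 0, so -5 is a root.
Factor out (s + 5): p(s) = (s + 5)·(s^2 - 20s + 96).
The quadratic factors as (s - 8)·(s - 12).
Eigenvalues: -5, 8, 12.

-5, 8, 12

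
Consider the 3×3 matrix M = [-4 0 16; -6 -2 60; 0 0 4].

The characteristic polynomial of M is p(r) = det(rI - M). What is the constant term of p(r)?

p(r) = r^3 + 2r^2 - 16r - 32.
The constant term is -32.

-32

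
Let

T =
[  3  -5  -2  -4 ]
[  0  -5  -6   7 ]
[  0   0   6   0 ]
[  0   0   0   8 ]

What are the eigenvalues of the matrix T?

T is upper triangular, so its eigenvalues are the diagonal entries.
Diagonal: 3, -5, 6, 8.

-5, 3, 6, 8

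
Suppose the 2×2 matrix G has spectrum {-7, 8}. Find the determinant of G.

-56

det(G) is the product of the eigenvalues: (-7) · (8) = -56.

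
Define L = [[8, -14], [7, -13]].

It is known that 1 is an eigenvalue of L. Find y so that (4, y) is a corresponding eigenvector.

We need (L - 1I)v = 0.
L - 1I = [[7, -14], [7, -14]].
Row 1: (7)·4 + (-14)·y = 0
Row 2: (7)·4 + (-14)·y = 0
Solving gives y = 2.
Check: L·(4, 2) = (4, 2) = 1·(4, 2).

2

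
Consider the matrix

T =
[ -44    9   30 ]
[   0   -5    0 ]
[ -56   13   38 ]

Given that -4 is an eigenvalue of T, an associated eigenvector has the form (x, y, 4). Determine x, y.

3, 0

We need (T + 4I)v = 0.
T + 4I = [[-40, 9, 30], [0, -1, 0], [-56, 13, 42]].
Row 1: (-40)·x + (9)·y + (30)·4 = 0
Row 2: (0)·x + (-1)·y + (0)·4 = 0
Row 3: (-56)·x + (13)·y + (42)·4 = 0
Solving gives x = 3, y = 0.
Check: T·(3, 0, 4) = (-12, 0, -16) = -4·(3, 0, 4).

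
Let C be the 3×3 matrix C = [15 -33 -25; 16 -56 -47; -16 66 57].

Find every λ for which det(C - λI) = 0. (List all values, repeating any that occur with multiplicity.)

Set up det(λI - C) = 0.
Cofactor expansion gives p(λ) = λ^3 - 16λ^2 + 53λ + 70.
Try λ = -1: p(-1) = 0, so -1 is a root.
Dividing by (λ + 1) leaves λ^2 - 17λ + 70.
The quadratic factors as (λ - 7)·(λ - 10).
Eigenvalues: -1, 7, 10.

-1, 7, 10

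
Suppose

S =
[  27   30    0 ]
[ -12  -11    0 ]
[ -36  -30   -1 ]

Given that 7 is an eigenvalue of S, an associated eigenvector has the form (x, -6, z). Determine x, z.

We need (S - 7I)v = 0.
S - 7I = [[20, 30, 0], [-12, -18, 0], [-36, -30, -8]].
Row 1: (20)·x + (30)·-6 + (0)·z = 0
Row 2: (-12)·x + (-18)·-6 + (0)·z = 0
Row 3: (-36)·x + (-30)·-6 + (-8)·z = 0
Solving gives x = 9, z = -18.
Check: S·(9, -6, -18) = (63, -42, -126) = 7·(9, -6, -18).

9, -18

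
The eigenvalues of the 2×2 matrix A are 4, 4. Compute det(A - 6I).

4

If A has eigenvalues 4, 4, then A - 6I has eigenvalues -2, -2.
det(A - 6I) = (-2) · (-2) = 4.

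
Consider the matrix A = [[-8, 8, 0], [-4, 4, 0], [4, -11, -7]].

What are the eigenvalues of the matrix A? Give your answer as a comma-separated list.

Set up det(rI - A) = 0.
Expanding along the first row, p(r) = r^3 + 11r^2 + 28r.
Try r = 0: p(0) = 0, so 0 is a root.
Factor out r: p(r) = r·(r^2 + 11r + 28).
The quadratic factors as (r + 7)·(r + 4).
Eigenvalues: -7, -4, 0.

-7, -4, 0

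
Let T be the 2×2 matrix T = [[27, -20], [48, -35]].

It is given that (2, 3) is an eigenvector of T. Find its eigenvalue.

Compute Tv: T·(2, 3) = (-6, -9).
Since Tv = λv, compare component 1: -6 = λ·2, so λ = -3.

-3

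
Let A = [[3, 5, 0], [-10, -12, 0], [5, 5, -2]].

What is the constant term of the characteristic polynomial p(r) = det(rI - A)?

28

p(0) = det(0·I − A) = det(−A) = (−1)^3·det(A).
det(A) = -28, so p(0) = 28.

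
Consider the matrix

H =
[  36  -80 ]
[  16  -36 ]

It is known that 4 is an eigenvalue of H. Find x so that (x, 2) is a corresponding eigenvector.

We need (H - 4I)v = 0.
H - 4I = [[32, -80], [16, -40]].
Row 1: (32)·x + (-80)·2 = 0
Row 2: (16)·x + (-40)·2 = 0
Solving gives x = 5.
Check: H·(5, 2) = (20, 8) = 4·(5, 2).

5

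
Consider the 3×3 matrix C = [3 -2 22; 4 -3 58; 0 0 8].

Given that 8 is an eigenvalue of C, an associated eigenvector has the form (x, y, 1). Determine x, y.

We need (C - 8I)v = 0.
C - 8I = [[-5, -2, 22], [4, -11, 58], [0, 0, 0]].
Row 1: (-5)·x + (-2)·y + (22)·1 = 0
Row 2: (4)·x + (-11)·y + (58)·1 = 0
Row 3: (0)·x + (0)·y + (0)·1 = 0
Solving gives x = 2, y = 6.
Check: C·(2, 6, 1) = (16, 48, 8) = 8·(2, 6, 1).

2, 6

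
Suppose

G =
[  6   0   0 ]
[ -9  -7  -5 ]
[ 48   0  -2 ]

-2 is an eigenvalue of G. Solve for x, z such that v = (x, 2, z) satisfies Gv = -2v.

0, -2

We need (G + 2I)v = 0.
G + 2I = [[8, 0, 0], [-9, -5, -5], [48, 0, 0]].
Row 1: (8)·x + (0)·2 + (0)·z = 0
Row 2: (-9)·x + (-5)·2 + (-5)·z = 0
Row 3: (48)·x + (0)·2 + (0)·z = 0
Solving gives x = 0, z = -2.
Check: G·(0, 2, -2) = (0, -4, 4) = -2·(0, 2, -2).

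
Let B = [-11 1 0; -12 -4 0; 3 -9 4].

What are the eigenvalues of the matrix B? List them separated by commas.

Compute the characteristic polynomial p(t) = det(tI - B).
Expanding the 3×3 determinant: p(t) = t^3 + 11t^2 - 4t - 224.
Try t = 4: p(4) = 0, so 4 is a root.
Factor out (t - 4): p(t) = (t - 4)·(t^2 + 15t + 56).
The quadratic factors as (t + 8)·(t + 7).
Eigenvalues: -8, -7, 4.

-8, -7, 4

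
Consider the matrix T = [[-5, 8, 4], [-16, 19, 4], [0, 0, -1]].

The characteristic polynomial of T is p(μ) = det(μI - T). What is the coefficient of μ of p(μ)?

19

p(μ) = μ^3 - 13μ^2 + 19μ + 33.
The coefficient of μ is 19.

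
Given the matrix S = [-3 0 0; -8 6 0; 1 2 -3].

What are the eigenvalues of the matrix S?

S is lower triangular, so its eigenvalues are the diagonal entries.
Diagonal: -3, 6, -3.

-3, -3, 6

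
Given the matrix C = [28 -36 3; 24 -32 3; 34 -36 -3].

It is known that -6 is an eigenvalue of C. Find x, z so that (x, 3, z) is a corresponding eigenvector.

We need (C + 6I)v = 0.
C + 6I = [[34, -36, 3], [24, -26, 3], [34, -36, 3]].
Row 1: (34)·x + (-36)·3 + (3)·z = 0
Row 2: (24)·x + (-26)·3 + (3)·z = 0
Row 3: (34)·x + (-36)·3 + (3)·z = 0
Solving gives x = 3, z = 2.
Check: C·(3, 3, 2) = (-18, -18, -12) = -6·(3, 3, 2).

3, 2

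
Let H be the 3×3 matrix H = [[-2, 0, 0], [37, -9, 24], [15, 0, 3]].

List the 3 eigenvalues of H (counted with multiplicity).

-9, -2, 3

Set up det(lambda·I - H) = 0.
Expanding the 3×3 determinant: p(lambda) = lambda^3 + 8·lambda^2 - 15·lambda - 54.
Since p(-2) = 0, lambda = -2 is a root.
Factor out (lambda + 2): p(lambda) = (lambda + 2)·(lambda^2 + 6·lambda - 27).
The quadratic factors as (lambda + 9)·(lambda - 3).
Eigenvalues: -9, -2, 3.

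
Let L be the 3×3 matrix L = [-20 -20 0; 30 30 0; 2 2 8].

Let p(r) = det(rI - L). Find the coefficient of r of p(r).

80

p(r) = r^3 - 18r^2 + 80r.
The coefficient of r is 80.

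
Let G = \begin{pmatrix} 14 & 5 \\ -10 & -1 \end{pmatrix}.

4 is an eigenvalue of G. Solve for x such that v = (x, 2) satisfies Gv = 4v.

We need (G - 4I)v = 0.
G - 4I = [[10, 5], [-10, -5]].
Row 1: (10)·x + (5)·2 = 0
Row 2: (-10)·x + (-5)·2 = 0
Solving gives x = -1.
Check: G·(-1, 2) = (-4, 8) = 4·(-1, 2).

-1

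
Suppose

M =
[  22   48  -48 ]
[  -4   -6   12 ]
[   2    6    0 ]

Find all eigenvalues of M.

4, 6, 6

The characteristic polynomial is p(μ) = det(μI - M).
Cofactor expansion gives p(μ) = μ^3 - 16μ^2 + 84μ - 144.
Rational-root test: μ = 4 gives p(4) = 0.
Factor out (μ - 4): p(μ) = (μ - 4)·(μ^2 - 12μ + 36).
The quadratic factor is (μ - 6)^2.
Eigenvalues: 4, 6, 6.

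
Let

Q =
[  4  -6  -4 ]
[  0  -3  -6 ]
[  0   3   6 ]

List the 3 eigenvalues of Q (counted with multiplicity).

0, 3, 4

Set up det(tI - Q) = 0.
Expanding the 3×3 determinant: p(t) = t^3 - 7t^2 + 12t.
Rational-root test: t = 0 gives p(0) = 0.
Dividing by t leaves t^2 - 7t + 12.
The quadratic factors as (t - 3)·(t - 4).
Eigenvalues: 0, 3, 4.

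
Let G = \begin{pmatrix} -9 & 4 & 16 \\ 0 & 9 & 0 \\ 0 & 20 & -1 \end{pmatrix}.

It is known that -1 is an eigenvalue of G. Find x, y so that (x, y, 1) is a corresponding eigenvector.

2, 0

We need (G + 1I)v = 0.
G + 1I = [[-8, 4, 16], [0, 10, 0], [0, 20, 0]].
Row 1: (-8)·x + (4)·y + (16)·1 = 0
Row 2: (0)·x + (10)·y + (0)·1 = 0
Row 3: (0)·x + (20)·y + (0)·1 = 0
Solving gives x = 2, y = 0.
Check: G·(2, 0, 1) = (-2, 0, -1) = -1·(2, 0, 1).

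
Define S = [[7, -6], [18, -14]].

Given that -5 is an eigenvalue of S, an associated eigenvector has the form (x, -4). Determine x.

We need (S + 5I)v = 0.
S + 5I = [[12, -6], [18, -9]].
Row 1: (12)·x + (-6)·-4 = 0
Row 2: (18)·x + (-9)·-4 = 0
Solving gives x = -2.
Check: S·(-2, -4) = (10, 20) = -5·(-2, -4).

-2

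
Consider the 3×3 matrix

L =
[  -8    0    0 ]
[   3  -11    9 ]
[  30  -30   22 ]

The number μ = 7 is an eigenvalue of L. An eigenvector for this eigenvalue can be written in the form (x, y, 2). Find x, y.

We need (L - 7I)v = 0.
L - 7I = [[-15, 0, 0], [3, -18, 9], [30, -30, 15]].
Row 1: (-15)·x + (0)·y + (0)·2 = 0
Row 2: (3)·x + (-18)·y + (9)·2 = 0
Row 3: (30)·x + (-30)·y + (15)·2 = 0
Solving gives x = 0, y = 1.
Check: L·(0, 1, 2) = (0, 7, 14) = 7·(0, 1, 2).

0, 1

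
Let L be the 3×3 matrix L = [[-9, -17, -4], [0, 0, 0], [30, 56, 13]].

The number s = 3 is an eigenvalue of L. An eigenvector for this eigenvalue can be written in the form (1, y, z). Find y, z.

0, -3

We need (L - 3I)v = 0.
L - 3I = [[-12, -17, -4], [0, -3, 0], [30, 56, 10]].
Row 1: (-12)·1 + (-17)·y + (-4)·z = 0
Row 2: (0)·1 + (-3)·y + (0)·z = 0
Row 3: (30)·1 + (56)·y + (10)·z = 0
Solving gives y = 0, z = -3.
Check: L·(1, 0, -3) = (3, 0, -9) = 3·(1, 0, -3).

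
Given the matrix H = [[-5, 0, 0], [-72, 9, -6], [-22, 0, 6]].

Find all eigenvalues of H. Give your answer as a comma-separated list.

-5, 6, 9

The characteristic polynomial is p(λ) = det(λI - H).
Cofactor expansion gives p(λ) = λ^3 - 10λ^2 - 21λ + 270.
Rational-root test: λ = 9 gives p(9) = 0.
Dividing by (λ - 9) leaves λ^2 - λ - 30.
The quadratic factors as (λ + 5)·(λ - 6).
Eigenvalues: -5, 6, 9.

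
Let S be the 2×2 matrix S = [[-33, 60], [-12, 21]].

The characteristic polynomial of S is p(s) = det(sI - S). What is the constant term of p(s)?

p(s) = s^2 + 12s + 27.
The constant term is 27.

27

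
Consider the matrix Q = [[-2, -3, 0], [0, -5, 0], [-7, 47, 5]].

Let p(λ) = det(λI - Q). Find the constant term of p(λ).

p(λ) = λ^3 + 2λ^2 - 25λ - 50.
The constant term is -50.

-50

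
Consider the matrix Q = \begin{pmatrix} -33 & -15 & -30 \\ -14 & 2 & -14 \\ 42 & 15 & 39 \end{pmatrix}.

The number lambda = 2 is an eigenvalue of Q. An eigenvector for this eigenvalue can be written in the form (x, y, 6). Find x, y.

We need (Q - 2I)v = 0.
Q - 2I = [[-35, -15, -30], [-14, 0, -14], [42, 15, 37]].
Row 1: (-35)·x + (-15)·y + (-30)·6 = 0
Row 2: (-14)·x + (0)·y + (-14)·6 = 0
Row 3: (42)·x + (15)·y + (37)·6 = 0
Solving gives x = -6, y = 2.
Check: Q·(-6, 2, 6) = (-12, 4, 12) = 2·(-6, 2, 6).

-6, 2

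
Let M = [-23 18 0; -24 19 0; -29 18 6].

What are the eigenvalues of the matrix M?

The characteristic polynomial is p(μ) = det(μI - M).
Cofactor expansion gives p(μ) = μ^3 - 2μ^2 - 29μ + 30.
Try μ = 1: p(1) = 0, so 1 is a root.
Dividing by (μ - 1) leaves μ^2 - μ - 30.
The quadratic factors as (μ + 5)·(μ - 6).
Eigenvalues: -5, 1, 6.

-5, 1, 6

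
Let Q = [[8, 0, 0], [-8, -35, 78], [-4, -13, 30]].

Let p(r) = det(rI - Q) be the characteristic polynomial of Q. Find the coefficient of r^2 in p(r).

The coefficient of r^2 of det(rI - Q) is −trace(Q).
trace(Q) = (8) + (-35) + (30) = 3, so the coefficient is -3.

-3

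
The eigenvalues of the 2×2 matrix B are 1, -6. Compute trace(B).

trace(B) is the sum of the eigenvalues: (1) + (-6) = -5.

-5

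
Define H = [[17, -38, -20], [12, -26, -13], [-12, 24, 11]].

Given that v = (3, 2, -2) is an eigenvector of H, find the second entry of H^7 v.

First find the eigenvalue: Hv = (15, 10, -10) = 5·(3, 2, -2), so λ = 5.
Then H^7 v = λ^7·v = 5^7·(3, 2, -2) = 78125·(3, 2, -2) = (234375, 156250, -156250).

156250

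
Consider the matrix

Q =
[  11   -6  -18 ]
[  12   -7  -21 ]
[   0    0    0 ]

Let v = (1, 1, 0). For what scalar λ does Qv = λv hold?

Compute Qv: Q·(1, 1, 0) = (5, 5, 0).
Since Qv = λv, compare component 1: 5 = λ·1, so λ = 5.

5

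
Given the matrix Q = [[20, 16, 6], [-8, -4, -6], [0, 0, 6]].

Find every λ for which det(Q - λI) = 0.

The characteristic polynomial is p(μ) = det(μI - Q).
Expanding along the first row, p(μ) = μ^3 - 22μ^2 + 144μ - 288.
Since p(4) = 0, μ = 4 is a root.
Dividing by (μ - 4) leaves μ^2 - 18μ + 72.
The quadratic factors as (μ - 6)·(μ - 12).
Eigenvalues: 4, 6, 12.

4, 6, 12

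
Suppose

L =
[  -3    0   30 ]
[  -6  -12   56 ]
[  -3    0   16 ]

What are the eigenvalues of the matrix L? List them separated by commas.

The characteristic polynomial is p(s) = det(sI - L).
Cofactor expansion gives p(s) = s^3 - s^2 - 114s + 504.
Try s = 7: p(7) = 0, so 7 is a root.
Dividing by (s - 7) leaves s^2 + 6s - 72.
The quadratic factors as (s + 12)·(s - 6).
Eigenvalues: -12, 6, 7.

-12, 6, 7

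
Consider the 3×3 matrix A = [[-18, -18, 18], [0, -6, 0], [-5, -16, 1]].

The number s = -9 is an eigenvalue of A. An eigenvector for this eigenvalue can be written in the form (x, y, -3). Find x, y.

We need (A + 9I)v = 0.
A + 9I = [[-9, -18, 18], [0, 3, 0], [-5, -16, 10]].
Row 1: (-9)·x + (-18)·y + (18)·-3 = 0
Row 2: (0)·x + (3)·y + (0)·-3 = 0
Row 3: (-5)·x + (-16)·y + (10)·-3 = 0
Solving gives x = -6, y = 0.
Check: A·(-6, 0, -3) = (54, 0, 27) = -9·(-6, 0, -3).

-6, 0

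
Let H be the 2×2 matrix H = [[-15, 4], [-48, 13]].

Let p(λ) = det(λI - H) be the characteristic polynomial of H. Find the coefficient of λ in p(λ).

2

The coefficient of λ of det(λI - H) is −trace(H).
trace(H) = (-15) + (13) = -2, so the coefficient is 2.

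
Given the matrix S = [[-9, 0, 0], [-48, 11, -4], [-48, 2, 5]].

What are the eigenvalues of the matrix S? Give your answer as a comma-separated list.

-9, 7, 9

Set up det(lambda·I - S) = 0.
Expanding along the first row, p(lambda) = lambda^3 - 7·lambda^2 - 81·lambda + 567.
Rational-root test: lambda = 9 gives p(9) = 0.
Dividing by (lambda - 9) leaves lambda^2 + 2·lambda - 63.
The quadratic factors as (lambda + 9)·(lambda - 7).
Eigenvalues: -9, 7, 9.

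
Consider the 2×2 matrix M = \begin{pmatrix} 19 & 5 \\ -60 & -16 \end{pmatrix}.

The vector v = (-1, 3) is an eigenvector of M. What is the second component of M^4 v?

768

First find the eigenvalue: Mv = (-4, 12) = 4·(-1, 3), so λ = 4.
Then M^4 v = λ^4·v = 4^4·(-1, 3) = 256·(-1, 3) = (-256, 768).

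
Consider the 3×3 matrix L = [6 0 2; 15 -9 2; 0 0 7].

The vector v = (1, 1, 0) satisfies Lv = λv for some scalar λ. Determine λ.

6

Compute Lv: L·(1, 1, 0) = (6, 6, 0).
Since Lv = λv, compare component 1: 6 = λ·1, so λ = 6.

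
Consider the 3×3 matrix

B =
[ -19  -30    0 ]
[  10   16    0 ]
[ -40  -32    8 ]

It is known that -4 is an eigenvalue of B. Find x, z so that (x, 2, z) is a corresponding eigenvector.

-4, -8

We need (B + 4I)v = 0.
B + 4I = [[-15, -30, 0], [10, 20, 0], [-40, -32, 12]].
Row 1: (-15)·x + (-30)·2 + (0)·z = 0
Row 2: (10)·x + (20)·2 + (0)·z = 0
Row 3: (-40)·x + (-32)·2 + (12)·z = 0
Solving gives x = -4, z = -8.
Check: B·(-4, 2, -8) = (16, -8, 32) = -4·(-4, 2, -8).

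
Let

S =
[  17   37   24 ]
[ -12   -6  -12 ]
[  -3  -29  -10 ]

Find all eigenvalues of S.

Set up det(μI - S) = 0.
Cofactor expansion gives p(μ) = μ^3 - μ^2 - 44μ + 84.
Rational-root test: μ = 2 gives p(2) = 0.
Dividing by (μ - 2) leaves μ^2 + μ - 42.
The quadratic factors as (μ + 7)·(μ - 6).
Eigenvalues: -7, 2, 6.

-7, 2, 6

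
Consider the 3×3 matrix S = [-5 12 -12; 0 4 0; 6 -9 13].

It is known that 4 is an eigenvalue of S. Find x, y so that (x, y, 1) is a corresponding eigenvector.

We need (S - 4I)v = 0.
S - 4I = [[-9, 12, -12], [0, 0, 0], [6, -9, 9]].
Row 1: (-9)·x + (12)·y + (-12)·1 = 0
Row 2: (0)·x + (0)·y + (0)·1 = 0
Row 3: (6)·x + (-9)·y + (9)·1 = 0
Solving gives x = 0, y = 1.
Check: S·(0, 1, 1) = (0, 4, 4) = 4·(0, 1, 1).

0, 1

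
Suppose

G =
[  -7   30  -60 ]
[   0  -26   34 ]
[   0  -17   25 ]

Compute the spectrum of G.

The characteristic polynomial is p(r) = det(rI - G).
Expanding the 3×3 determinant: p(r) = r^3 + 8r^2 - 65r - 504.
Since p(-7) = 0, r = -7 is a root.
Factor out (r + 7): p(r) = (r + 7)·(r^2 + r - 72).
The quadratic factors as (r + 9)·(r - 8).
Eigenvalues: -9, -7, 8.

-9, -7, 8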